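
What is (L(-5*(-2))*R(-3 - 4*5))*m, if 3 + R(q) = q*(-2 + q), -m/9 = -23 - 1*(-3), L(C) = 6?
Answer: 617760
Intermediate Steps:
m = 180 (m = -9*(-23 - 1*(-3)) = -9*(-23 + 3) = -9*(-20) = 180)
R(q) = -3 + q*(-2 + q)
(L(-5*(-2))*R(-3 - 4*5))*m = (6*(-3 + (-3 - 4*5)**2 - 2*(-3 - 4*5)))*180 = (6*(-3 + (-3 - 20)**2 - 2*(-3 - 20)))*180 = (6*(-3 + (-23)**2 - 2*(-23)))*180 = (6*(-3 + 529 + 46))*180 = (6*572)*180 = 3432*180 = 617760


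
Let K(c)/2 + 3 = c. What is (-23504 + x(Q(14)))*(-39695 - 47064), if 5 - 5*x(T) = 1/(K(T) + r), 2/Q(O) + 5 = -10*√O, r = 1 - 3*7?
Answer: 946593274022587/464222 + 173518*√14/232111 ≈ 2.0391e+9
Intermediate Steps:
r = -20 (r = 1 - 21 = -20)
K(c) = -6 + 2*c
Q(O) = 2/(-5 - 10*√O)
x(T) = 1 - 1/(5*(-26 + 2*T)) (x(T) = 1 - 1/(5*((-6 + 2*T) - 20)) = 1 - 1/(5*(-26 + 2*T)))
(-23504 + x(Q(14)))*(-39695 - 47064) = (-23504 + (-131/10 - 2/(5 + 10*√14))/(-13 - 2/(5 + 10*√14)))*(-39695 - 47064) = (-23504 + (-131/10 - 2/(5 + 10*√14))/(-13 - 2/(5 + 10*√14)))*(-86759) = 2039183536 - 86759*(-131/10 - 2/(5 + 10*√14))/(-13 - 2/(5 + 10*√14))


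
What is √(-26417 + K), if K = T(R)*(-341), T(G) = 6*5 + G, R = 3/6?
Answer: I*√147270/2 ≈ 191.88*I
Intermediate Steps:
R = ½ (R = 3*(⅙) = ½ ≈ 0.50000)
T(G) = 30 + G
K = -20801/2 (K = (30 + ½)*(-341) = (61/2)*(-341) = -20801/2 ≈ -10401.)
√(-26417 + K) = √(-26417 - 20801/2) = √(-73635/2) = I*√147270/2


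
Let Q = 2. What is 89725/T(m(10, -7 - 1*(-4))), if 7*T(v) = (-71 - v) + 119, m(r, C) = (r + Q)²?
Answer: -628075/96 ≈ -6542.4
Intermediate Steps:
m(r, C) = (2 + r)² (m(r, C) = (r + 2)² = (2 + r)²)
T(v) = 48/7 - v/7 (T(v) = ((-71 - v) + 119)/7 = (48 - v)/7 = 48/7 - v/7)
89725/T(m(10, -7 - 1*(-4))) = 89725/(48/7 - (2 + 10)²/7) = 89725/(48/7 - ⅐*12²) = 89725/(48/7 - ⅐*144) = 89725/(48/7 - 144/7) = 89725/(-96/7) = 89725*(-7/96) = -628075/96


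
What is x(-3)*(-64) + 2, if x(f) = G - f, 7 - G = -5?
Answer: -958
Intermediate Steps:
G = 12 (G = 7 - 1*(-5) = 7 + 5 = 12)
x(f) = 12 - f
x(-3)*(-64) + 2 = (12 - 1*(-3))*(-64) + 2 = (12 + 3)*(-64) + 2 = 15*(-64) + 2 = -960 + 2 = -958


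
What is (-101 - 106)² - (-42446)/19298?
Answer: 413471224/9649 ≈ 42851.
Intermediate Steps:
(-101 - 106)² - (-42446)/19298 = (-207)² - (-42446)/19298 = 42849 - 1*(-21223/9649) = 42849 + 21223/9649 = 413471224/9649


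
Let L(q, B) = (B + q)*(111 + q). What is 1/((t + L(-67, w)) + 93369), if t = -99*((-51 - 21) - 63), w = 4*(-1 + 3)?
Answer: 1/104138 ≈ 9.6026e-6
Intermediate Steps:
w = 8 (w = 4*2 = 8)
L(q, B) = (111 + q)*(B + q)
t = 13365 (t = -99*(-72 - 63) = -99*(-135) = 13365)
1/((t + L(-67, w)) + 93369) = 1/((13365 + ((-67)² + 111*8 + 111*(-67) + 8*(-67))) + 93369) = 1/((13365 + (4489 + 888 - 7437 - 536)) + 93369) = 1/((13365 - 2596) + 93369) = 1/(10769 + 93369) = 1/104138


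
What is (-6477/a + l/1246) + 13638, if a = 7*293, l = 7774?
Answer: 2490029320/182539 ≈ 13641.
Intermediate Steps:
a = 2051
(-6477/a + l/1246) + 13638 = (-6477/2051 + 7774/1246) + 13638 = (-6477*1/2051 + 7774*(1/1246)) + 13638 = (-6477/2051 + 3887/623) + 13638 = 562438/182539 + 13638 = 2490029320/182539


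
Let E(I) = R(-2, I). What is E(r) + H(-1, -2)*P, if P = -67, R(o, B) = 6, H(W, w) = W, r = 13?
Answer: 73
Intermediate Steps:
E(I) = 6
E(r) + H(-1, -2)*P = 6 - 1*(-67) = 6 + 67 = 73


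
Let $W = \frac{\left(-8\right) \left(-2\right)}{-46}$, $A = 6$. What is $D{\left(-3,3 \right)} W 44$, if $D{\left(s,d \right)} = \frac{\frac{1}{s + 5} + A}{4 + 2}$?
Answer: $- \frac{1144}{69} \approx -16.58$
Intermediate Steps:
$W = - \frac{8}{23}$ ($W = 16 \left(- \frac{1}{46}\right) = - \frac{8}{23} \approx -0.34783$)
$D{\left(s,d \right)} = 1 + \frac{1}{6 \left(5 + s\right)}$ ($D{\left(s,d \right)} = \frac{\frac{1}{s + 5} + 6}{4 + 2} = \frac{\frac{1}{5 + s} + 6}{6} = \left(6 + \frac{1}{5 + s}\right) \frac{1}{6} = 1 + \frac{1}{6 \left(5 + s\right)}$)
$D{\left(-3,3 \right)} W 44 = \frac{\frac{31}{6} - 3}{5 - 3} \left(- \frac{8}{23}\right) 44 = \frac{1}{2} \cdot \frac{13}{6} \left(- \frac{8}{23}\right) 44 = \frac{13}{12} \left(- \frac{8}{23}\right) 44 = \left(- \frac{26}{69}\right) 44 = - \frac{1144}{69}$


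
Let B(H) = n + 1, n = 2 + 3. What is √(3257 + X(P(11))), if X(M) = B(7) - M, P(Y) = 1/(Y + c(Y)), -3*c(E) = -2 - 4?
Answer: √551434/13 ≈ 57.122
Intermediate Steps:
n = 5
c(E) = 2 (c(E) = -(-2 - 4)/3 = -⅓*(-6) = 2)
P(Y) = 1/(2 + Y) (P(Y) = 1/(Y + 2) = 1/(2 + Y))
B(H) = 6 (B(H) = 5 + 1 = 6)
X(M) = 6 - M
√(3257 + X(P(11))) = √(3257 + (6 - 1/(2 + 11))) = √(3257 + (6 - 1/13)) = √(3257 + 77/13) = √(42418/13) = √551434/13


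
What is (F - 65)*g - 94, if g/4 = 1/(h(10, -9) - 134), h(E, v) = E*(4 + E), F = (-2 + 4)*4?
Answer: -132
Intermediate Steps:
F = 8 (F = 2*4 = 8)
g = ⅔ (g = 4/(10*(4 + 10) - 134) = 4/(10*14 - 134) = 4/(140 - 134) = 4/6 = 4*(⅙) = ⅔ ≈ 0.66667)
(F - 65)*g - 94 = (8 - 65)*(⅔) - 94 = -57*⅔ - 94 = -38 - 94 = -132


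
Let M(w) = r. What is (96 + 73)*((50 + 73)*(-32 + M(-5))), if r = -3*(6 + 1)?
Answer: -1101711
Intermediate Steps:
r = -21 (r = -3*7 = -21)
M(w) = -21
(96 + 73)*((50 + 73)*(-32 + M(-5))) = (96 + 73)*((50 + 73)*(-32 - 21)) = 169*(123*(-53)) = 169*(-6519) = -1101711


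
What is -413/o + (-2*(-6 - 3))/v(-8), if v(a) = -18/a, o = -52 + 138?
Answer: 275/86 ≈ 3.1977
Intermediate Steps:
o = 86
-413/o + (-2*(-6 - 3))/v(-8) = -413/86 + (-2*(-6 - 3))/((-18/(-8))) = -413*1/86 + (-2*(-9))/((-18*(-⅛))) = -413/86 + 18/(9/4) = -413/86 + 18*(4/9) = -413/86 + 8 = 275/86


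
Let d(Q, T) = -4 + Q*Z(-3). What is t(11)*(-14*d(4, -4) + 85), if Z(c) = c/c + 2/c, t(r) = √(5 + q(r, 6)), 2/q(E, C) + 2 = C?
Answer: 367*√22/6 ≈ 286.90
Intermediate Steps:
q(E, C) = 2/(-2 + C)
t(r) = √22/2 (t(r) = √(5 + 2/(-2 + 6)) = √(5 + 2/4) = √(5 + 2*(¼)) = √(5 + ½) = √(11/2) = √22/2)
Z(c) = 1 + 2/c
d(Q, T) = -4 + Q/3 (d(Q, T) = -4 + Q*((2 - 3)/(-3)) = -4 + Q*(-⅓*(-1)) = -4 + Q*(⅓) = -4 + Q/3)
t(11)*(-14*d(4, -4) + 85) = (√22/2)*(-14*(-4 + (⅓)*4) + 85) = (√22/2)*(-14*(-4 + 4/3) + 85) = (√22/2)*(-14*(-8/3) + 85) = (√22/2)*(112/3 + 85) = (√22/2)*(367/3) = 367*√22/6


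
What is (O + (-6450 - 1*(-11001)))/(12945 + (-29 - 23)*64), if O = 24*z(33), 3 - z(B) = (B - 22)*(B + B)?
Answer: -12801/9617 ≈ -1.3311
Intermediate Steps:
z(B) = 3 - 2*B*(-22 + B) (z(B) = 3 - (B - 22)*(B + B) = 3 - (-22 + B)*2*B = 3 - 2*B*(-22 + B))
O = -17352 (O = 24*(3 - 2*33² + 44*33) = 24*(3 - 2*1089 + 1452) = 24*(3 - 2178 + 1452) = 24*(-723) = -17352)
(O + (-6450 - 1*(-11001)))/(12945 + (-29 - 23)*64) = (-17352 + (-6450 - 1*(-11001)))/(12945 + (-29 - 23)*64) = (-17352 + (-6450 + 11001))/(12945 - 52*64) = (-17352 + 4551)/(12945 - 3328) = -12801/9617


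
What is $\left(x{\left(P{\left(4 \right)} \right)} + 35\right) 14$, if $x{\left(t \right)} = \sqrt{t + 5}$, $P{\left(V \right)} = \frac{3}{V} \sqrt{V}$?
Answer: $490 + 7 \sqrt{26} \approx 525.69$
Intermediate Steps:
$P{\left(V \right)} = \frac{3}{\sqrt{V}}$
$x{\left(t \right)} = \sqrt{5 + t}$
$\left(x{\left(P{\left(4 \right)} \right)} + 35\right) 14 = \left(\sqrt{5 + \frac{3}{2}} + 35\right) 14 = \left(\sqrt{\frac{13}{2}} + 35\right) 14 = \left(\frac{\sqrt{26}}{2} + 35\right) 14 = \left(35 + \frac{\sqrt{26}}{2}\right) 14 = 490 + 7 \sqrt{26}$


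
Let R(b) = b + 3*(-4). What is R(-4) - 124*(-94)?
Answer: 11640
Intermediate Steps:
R(b) = -12 + b (R(b) = b - 12 = -12 + b)
R(-4) - 124*(-94) = (-12 - 4) - 124*(-94) = -16 + 11656 = 11640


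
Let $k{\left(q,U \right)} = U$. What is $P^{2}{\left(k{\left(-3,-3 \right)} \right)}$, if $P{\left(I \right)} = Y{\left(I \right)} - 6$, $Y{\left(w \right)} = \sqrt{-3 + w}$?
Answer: $\left(6 - i \sqrt{6}\right)^{2} \approx 30.0 - 29.394 i$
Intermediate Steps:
$P{\left(I \right)} = -6 + \sqrt{-3 + I}$ ($P{\left(I \right)} = \sqrt{-3 + I} - 6 = -6 + \sqrt{-3 + I}$)
$P^{2}{\left(k{\left(-3,-3 \right)} \right)} = \left(-6 + \sqrt{-3 - 3}\right)^{2} = \left(-6 + \sqrt{-6}\right)^{2} = \left(-6 + i \sqrt{6}\right)^{2}$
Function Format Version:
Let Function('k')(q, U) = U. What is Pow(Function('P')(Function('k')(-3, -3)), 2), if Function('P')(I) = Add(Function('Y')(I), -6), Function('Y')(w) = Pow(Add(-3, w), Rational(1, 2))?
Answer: Pow(Add(6, Mul(-1, I, Pow(6, Rational(1, 2)))), 2) ≈ Add(30.000, Mul(-29.394, I))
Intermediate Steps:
Function('P')(I) = Add(-6, Pow(Add(-3, I), Rational(1, 2))) (Function('P')(I) = Add(Pow(Add(-3, I), Rational(1, 2)), -6) = Add(-6, Pow(Add(-3, I), Rational(1, 2))))
Pow(Function('P')(Function('k')(-3, -3)), 2) = Pow(Add(-6, Pow(Add(-3, -3), Rational(1, 2))), 2) = Pow(Add(-6, Pow(-6, Rational(1, 2))), 2) = Pow(Add(-6, Mul(I, Pow(6, Rational(1, 2)))), 2)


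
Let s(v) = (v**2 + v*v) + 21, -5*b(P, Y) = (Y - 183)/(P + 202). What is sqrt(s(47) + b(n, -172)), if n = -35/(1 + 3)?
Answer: sqrt(2652650763)/773 ≈ 66.629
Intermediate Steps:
n = -35/4 ≈ -8.7500
b(P, Y) = -(-183 + Y)/(5*(202 + P)) (b(P, Y) = -(Y - 183)/(5*(P + 202)) = -(-183 + Y)/(5*(202 + P)))
s(v) = 21 + 2*v**2 (s(v) = (v**2 + v**2) + 21 = 2*v**2 + 21 = 21 + 2*v**2)
sqrt(s(47) + b(n, -172)) = sqrt((21 + 2*47**2) + (183 - 1*(-172))/(5*(202 - 35/4))) = sqrt((21 + 2*2209) + (183 + 172)/(5*(773/4))) = sqrt((21 + 4418) + (1/5)*(4/773)*355) = sqrt(4439 + 284/773) = sqrt(3431631/773) = sqrt(2652650763)/773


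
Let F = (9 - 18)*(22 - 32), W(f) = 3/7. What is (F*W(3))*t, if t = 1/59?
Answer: 270/413 ≈ 0.65375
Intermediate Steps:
W(f) = 3/7 (W(f) = 3*(⅐) = 3/7)
F = 90 (F = -9*(-10) = 90)
t = 1/59 ≈ 0.016949
(F*W(3))*t = (90*(3/7))*(1/59) = (270/7)*(1/59) = 270/413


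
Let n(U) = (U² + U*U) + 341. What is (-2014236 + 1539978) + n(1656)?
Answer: 5010755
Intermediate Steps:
n(U) = 341 + 2*U² (n(U) = (U² + U²) + 341 = 2*U² + 341 = 341 + 2*U²)
(-2014236 + 1539978) + n(1656) = (-2014236 + 1539978) + (341 + 2*1656²) = -474258 + (341 + 2*2742336) = -474258 + (341 + 5484672) = -474258 + 5485013 = 5010755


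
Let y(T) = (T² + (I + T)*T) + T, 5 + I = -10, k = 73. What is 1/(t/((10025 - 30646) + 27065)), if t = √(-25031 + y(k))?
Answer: -6444*I*√15395/15395 ≈ -51.936*I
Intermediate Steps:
I = -15 (I = -5 - 10 = -15)
y(T) = T + T² + T*(-15 + T) (y(T) = (T² + (-15 + T)*T) + T = (T² + T*(-15 + T)) + T = T + T² + T*(-15 + T))
t = I*√15395 (t = √(-25031 + 2*73*(-7 + 73)) = √(-25031 + 2*73*66) = √(-25031 + 9636) = √(-15395) = I*√15395 ≈ 124.08*I)
1/(t/((10025 - 30646) + 27065)) = 1/((I*√15395)/((10025 - 30646) + 27065)) = 1/((I*√15395)/(-20621 + 27065)) = 1/((I*√15395)/6444) = 1/((I*√15395)*(1/6444)) = 1/(I*√15395/6444) = -6444*I*√15395/15395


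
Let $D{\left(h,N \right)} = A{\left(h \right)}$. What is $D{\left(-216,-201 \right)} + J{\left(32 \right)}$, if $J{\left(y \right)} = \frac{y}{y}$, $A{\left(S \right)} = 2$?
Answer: $3$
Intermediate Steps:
$J{\left(y \right)} = 1$
$D{\left(h,N \right)} = 2$
$D{\left(-216,-201 \right)} + J{\left(32 \right)} = 2 + 1 = 3$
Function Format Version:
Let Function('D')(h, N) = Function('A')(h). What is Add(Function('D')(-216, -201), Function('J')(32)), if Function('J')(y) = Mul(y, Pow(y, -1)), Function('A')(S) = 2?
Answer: 3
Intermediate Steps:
Function('J')(y) = 1
Function('D')(h, N) = 2
Add(Function('D')(-216, -201), Function('J')(32)) = Add(2, 1) = 3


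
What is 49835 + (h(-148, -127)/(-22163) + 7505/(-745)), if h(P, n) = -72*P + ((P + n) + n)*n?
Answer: 164527011192/3302287 ≈ 49822.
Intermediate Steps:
h(P, n) = -72*P + n*(P + 2*n) (h(P, n) = -72*P + (P + 2*n)*n = -72*P + n*(P + 2*n))
49835 + (h(-148, -127)/(-22163) + 7505/(-745)) = 49835 + ((-72*(-148) + 2*(-127)**2 - 148*(-127))/(-22163) + 7505/(-745)) = 49835 + ((10656 + 2*16129 + 18796)*(-1/22163) + 7505*(-1/745)) = 49835 + ((10656 + 32258 + 18796)*(-1/22163) - 1501/149) = 49835 + (61710*(-1/22163) - 1501/149) = 49835 + (-61710/22163 - 1501/149) = 49835 - 42461453/3302287 = 164527011192/3302287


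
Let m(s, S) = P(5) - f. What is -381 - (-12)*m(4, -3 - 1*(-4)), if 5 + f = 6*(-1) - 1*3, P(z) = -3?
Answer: -249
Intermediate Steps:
f = -14 (f = -5 + (6*(-1) - 1*3) = -5 + (-6 - 3) = -5 - 9 = -14)
m(s, S) = 11 (m(s, S) = -3 - 1*(-14) = -3 + 14 = 11)
-381 - (-12)*m(4, -3 - 1*(-4)) = -381 - (-12)*11 = -381 - 1*(-132) = -381 + 132 = -249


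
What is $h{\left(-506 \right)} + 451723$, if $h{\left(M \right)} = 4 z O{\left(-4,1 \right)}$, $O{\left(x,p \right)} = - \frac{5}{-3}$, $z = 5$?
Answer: $\frac{1355269}{3} \approx 4.5176 \cdot 10^{5}$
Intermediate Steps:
$O{\left(x,p \right)} = \frac{5}{3}$ ($O{\left(x,p \right)} = \left(-5\right) \left(- \frac{1}{3}\right) = \frac{5}{3}$)
$h{\left(M \right)} = \frac{100}{3}$ ($h{\left(M \right)} = 4 \cdot 5 \cdot \frac{5}{3} = 20 \cdot \frac{5}{3} = \frac{100}{3}$)
$h{\left(-506 \right)} + 451723 = \frac{100}{3} + 451723 = \frac{1355269}{3}$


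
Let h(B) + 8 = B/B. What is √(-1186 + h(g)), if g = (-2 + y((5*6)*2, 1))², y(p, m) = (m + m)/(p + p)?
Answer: I*√1193 ≈ 34.54*I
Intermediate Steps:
y(p, m) = m/p (y(p, m) = (2*m)/((2*p)) = (2*m)*(1/(2*p)) = m/p)
g = 14161/3600 (g = (-2 + 1/((5*6)*2))² = (-2 + 1/(30*2))² = (-2 + 1/60)² = (-119/60)² = 14161/3600 ≈ 3.9336)
h(B) = -7 (h(B) = -8 + B/B = -8 + 1 = -7)
√(-1186 + h(g)) = √(-1186 - 7) = √(-1193) = I*√1193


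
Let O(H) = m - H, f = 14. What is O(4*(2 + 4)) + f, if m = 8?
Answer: -2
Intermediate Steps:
O(H) = 8 - H
O(4*(2 + 4)) + f = (8 - 4*(2 + 4)) + 14 = (8 - 4*6) + 14 = (8 - 1*24) + 14 = (8 - 24) + 14 = -16 + 14 = -2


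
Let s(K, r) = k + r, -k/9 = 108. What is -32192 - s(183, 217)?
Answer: -31437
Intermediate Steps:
k = -972 (k = -9*108 = -972)
s(K, r) = -972 + r
-32192 - s(183, 217) = -32192 - (-972 + 217) = -32192 - 1*(-755) = -32192 + 755 = -31437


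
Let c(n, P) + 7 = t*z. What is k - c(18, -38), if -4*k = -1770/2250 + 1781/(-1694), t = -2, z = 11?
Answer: 14971321/508200 ≈ 29.460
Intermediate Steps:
c(n, P) = -29 (c(n, P) = -7 - 2*11 = -7 - 22 = -29)
k = 233521/508200 (k = -(-1770/2250 + 1781/(-1694))/4 = -(-1770*1/2250 + 1781*(-1/1694))/4 = -(-59/75 - 1781/1694)/4 = -1/4*(-233521/127050) = 233521/508200 ≈ 0.45951)
k - c(18, -38) = 233521/508200 - 1*(-29) = 233521/508200 + 29 = 14971321/508200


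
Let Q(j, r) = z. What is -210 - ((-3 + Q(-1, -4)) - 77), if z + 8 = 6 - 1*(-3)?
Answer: -131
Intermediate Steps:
z = 1 (z = -8 + (6 - 1*(-3)) = -8 + (6 + 3) = -8 + 9 = 1)
Q(j, r) = 1
-210 - ((-3 + Q(-1, -4)) - 77) = -210 - ((-3 + 1) - 77) = -210 - (-2 - 77) = -210 - 1*(-79) = -210 + 79 = -131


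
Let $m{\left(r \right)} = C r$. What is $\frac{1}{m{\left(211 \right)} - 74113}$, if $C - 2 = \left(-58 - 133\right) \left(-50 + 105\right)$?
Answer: $- \frac{1}{2290246} \approx -4.3663 \cdot 10^{-7}$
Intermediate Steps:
$C = -10503$ ($C = 2 + \left(-58 - 133\right) \left(-50 + 105\right) = 2 - 10505 = -10503$)
$m{\left(r \right)} = - 10503 r$
$\frac{1}{m{\left(211 \right)} - 74113} = \frac{1}{\left(-10503\right) 211 - 74113} = \frac{1}{-2216133 - 74113} = \frac{1}{-2290246} = - \frac{1}{2290246}$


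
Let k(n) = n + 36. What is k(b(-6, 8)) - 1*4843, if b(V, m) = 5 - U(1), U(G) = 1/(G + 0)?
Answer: -4803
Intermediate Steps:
U(G) = 1/G
b(V, m) = 4 (b(V, m) = 5 - 1/1 = 5 - 1*1 = 5 - 1 = 4)
k(n) = 36 + n
k(b(-6, 8)) - 1*4843 = (36 + 4) - 1*4843 = 40 - 4843 = -4803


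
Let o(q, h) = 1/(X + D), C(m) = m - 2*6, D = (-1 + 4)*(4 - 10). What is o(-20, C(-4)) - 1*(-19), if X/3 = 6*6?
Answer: 1711/90 ≈ 19.011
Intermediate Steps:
D = -18 (D = 3*(-6) = -18)
X = 108 (X = 3*(6*6) = 3*36 = 108)
C(m) = -12 + m (C(m) = m - 12 = -12 + m)
o(q, h) = 1/90 (o(q, h) = 1/(108 - 18) = 1/90)
o(-20, C(-4)) - 1*(-19) = 1/90 - 1*(-19) = 1/90 + 19 = 1711/90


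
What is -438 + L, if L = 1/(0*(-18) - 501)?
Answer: -219439/501 ≈ -438.00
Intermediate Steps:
L = -1/501 (L = 1/(0 - 501) = 1/(-501) = -1/501 ≈ -0.0019960)
-438 + L = -438 - 1/501 = -219439/501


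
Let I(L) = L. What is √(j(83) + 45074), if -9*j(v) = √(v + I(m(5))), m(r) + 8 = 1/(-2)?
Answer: √(1622664 - 2*√298)/6 ≈ 212.30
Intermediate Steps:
m(r) = -17/2 (m(r) = -8 + 1/(-2) = -8 - ½ = -17/2)
j(v) = -√(-17/2 + v)/9 (j(v) = -√(v - 17/2)/9 = -√(-17/2 + v)/9)
√(j(83) + 45074) = √(-√(-34 + 4*83)/18 + 45074) = √(-√(-34 + 332)/18 + 45074) = √(-√298/18 + 45074) = √(45074 - √298/18)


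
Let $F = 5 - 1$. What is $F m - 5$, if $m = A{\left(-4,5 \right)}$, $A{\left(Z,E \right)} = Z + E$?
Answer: $-1$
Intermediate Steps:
$A{\left(Z,E \right)} = E + Z$
$m = 1$ ($m = 5 - 4 = 1$)
$F = 4$ ($F = 5 - 1 = 4$)
$F m - 5 = 4 \cdot 1 - 5 = 4 - 5 = -1$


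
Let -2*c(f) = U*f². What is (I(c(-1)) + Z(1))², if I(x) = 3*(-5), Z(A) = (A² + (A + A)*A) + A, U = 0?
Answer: 121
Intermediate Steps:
Z(A) = A + 3*A² (Z(A) = (A² + (2*A)*A) + A = (A² + 2*A²) + A = 3*A² + A = A + 3*A²)
c(f) = 0 (c(f) = -0*f² = -½*0 = 0)
I(x) = -15
(I(c(-1)) + Z(1))² = (-15 + 1*(1 + 3*1))² = (-15 + 1*(1 + 3))² = (-15 + 1*4)² = (-15 + 4)² = (-11)² = 121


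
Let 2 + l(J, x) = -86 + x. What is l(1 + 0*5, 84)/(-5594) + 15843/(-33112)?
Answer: -44246647/92614264 ≈ -0.47775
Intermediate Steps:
l(J, x) = -88 + x (l(J, x) = -2 + (-86 + x) = -88 + x)
l(1 + 0*5, 84)/(-5594) + 15843/(-33112) = (-88 + 84)/(-5594) + 15843/(-33112) = -4*(-1/5594) + 15843*(-1/33112) = 2/2797 - 15843/33112 = -44246647/92614264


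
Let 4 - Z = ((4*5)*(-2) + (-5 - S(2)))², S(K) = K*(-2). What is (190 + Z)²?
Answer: 2211169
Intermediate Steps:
S(K) = -2*K
Z = -1677 (Z = 4 - ((4*5)*(-2) + (-5 - (-2)*2))² = 4 - (20*(-2) + (-5 - 1*(-4)))² = 4 - (-40 + (-5 + 4))² = 4 - (-40 - 1)² = 4 - 1*(-41)² = 4 - 1*1681 = 4 - 1681 = -1677)
(190 + Z)² = (190 - 1677)² = (-1487)² = 2211169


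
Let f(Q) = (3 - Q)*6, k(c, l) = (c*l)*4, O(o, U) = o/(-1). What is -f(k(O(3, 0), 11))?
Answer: -810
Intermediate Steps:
O(o, U) = -o (O(o, U) = o*(-1) = -o)
k(c, l) = 4*c*l
f(Q) = 18 - 6*Q
-f(k(O(3, 0), 11)) = -(18 - 24*(-1*3)*11) = -(18 - 24*(-3)*11) = -(18 - 6*(-132)) = -(18 + 792) = -1*810 = -810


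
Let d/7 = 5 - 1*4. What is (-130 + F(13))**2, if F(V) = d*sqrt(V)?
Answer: 17537 - 1820*sqrt(13) ≈ 10975.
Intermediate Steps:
d = 7 (d = 7*(5 - 1*4) = 7*(5 - 4) = 7*1 = 7)
F(V) = 7*sqrt(V)
(-130 + F(13))**2 = (-130 + 7*sqrt(13))**2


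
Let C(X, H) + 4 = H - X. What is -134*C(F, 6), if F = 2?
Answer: 0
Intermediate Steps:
C(X, H) = -4 + H - X (C(X, H) = -4 + (H - X) = -4 + H - X)
-134*C(F, 6) = -134*(-4 + 6 - 1*2) = -134*(-4 + 6 - 2) = -134*0 = 0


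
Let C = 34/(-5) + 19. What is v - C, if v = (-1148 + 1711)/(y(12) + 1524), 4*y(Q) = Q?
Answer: -90332/7635 ≈ -11.831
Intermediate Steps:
y(Q) = Q/4
v = 563/1527 (v = (-1148 + 1711)/((¼)*12 + 1524) = 563/(3 + 1524) = 563/1527 ≈ 0.36870)
C = 61/5 (C = -⅕*34 + 19 = -34/5 + 19 = 61/5 ≈ 12.200)
v - C = 563/1527 - 1*61/5 = 563/1527 - 61/5 = -90332/7635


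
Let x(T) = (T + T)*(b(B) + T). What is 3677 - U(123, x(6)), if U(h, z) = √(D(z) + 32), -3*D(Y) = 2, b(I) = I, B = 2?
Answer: 3677 - √282/3 ≈ 3671.4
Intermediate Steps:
D(Y) = -⅔ (D(Y) = -⅓*2 = -⅔)
x(T) = 2*T*(2 + T) (x(T) = (T + T)*(2 + T) = (2*T)*(2 + T) = 2*T*(2 + T))
U(h, z) = √282/3 (U(h, z) = √(-⅔ + 32) = √(94/3) = √282/3)
3677 - U(123, x(6)) = 3677 - √282/3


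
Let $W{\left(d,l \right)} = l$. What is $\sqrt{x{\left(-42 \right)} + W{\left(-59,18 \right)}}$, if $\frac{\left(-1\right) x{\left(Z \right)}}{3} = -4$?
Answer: $\sqrt{30} \approx 5.4772$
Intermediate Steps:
$x{\left(Z \right)} = 12$ ($x{\left(Z \right)} = \left(-3\right) \left(-4\right) = 12$)
$\sqrt{x{\left(-42 \right)} + W{\left(-59,18 \right)}} = \sqrt{12 + 18} = \sqrt{30}$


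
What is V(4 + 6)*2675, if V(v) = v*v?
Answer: 267500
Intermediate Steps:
V(v) = v²
V(4 + 6)*2675 = (4 + 6)²*2675 = 10²*2675 = 100*2675 = 267500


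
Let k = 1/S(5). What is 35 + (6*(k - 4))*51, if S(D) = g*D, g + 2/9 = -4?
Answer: -114332/95 ≈ -1203.5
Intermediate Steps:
g = -38/9 (g = -2/9 - 4 = -38/9 ≈ -4.2222)
S(D) = -38*D/9
k = -9/190 (k = 1/(-38/9*5) = 1/(-190/9) = 1*(-9/190) = -9/190 ≈ -0.047368)
35 + (6*(k - 4))*51 = 35 + (6*(-9/190 - 4))*51 = 35 + (6*(-769/190))*51 = 35 - 2307/95*51 = 35 - 117657/95 = -114332/95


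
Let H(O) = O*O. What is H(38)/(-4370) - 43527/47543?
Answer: -6812239/5467445 ≈ -1.2460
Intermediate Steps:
H(O) = O**2
H(38)/(-4370) - 43527/47543 = 38**2/(-4370) - 43527/47543 = 1444*(-1/4370) - 43527*1/47543 = -38/115 - 43527/47543 = -6812239/5467445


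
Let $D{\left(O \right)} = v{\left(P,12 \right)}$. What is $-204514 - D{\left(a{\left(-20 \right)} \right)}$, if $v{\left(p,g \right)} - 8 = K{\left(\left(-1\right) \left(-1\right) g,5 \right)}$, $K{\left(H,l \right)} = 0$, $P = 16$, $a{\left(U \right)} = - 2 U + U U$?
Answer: $-204522$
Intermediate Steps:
$a{\left(U \right)} = U^{2} - 2 U$ ($a{\left(U \right)} = - 2 U + U^{2} = U^{2} - 2 U$)
$v{\left(p,g \right)} = 8$ ($v{\left(p,g \right)} = 8 + 0 = 8$)
$D{\left(O \right)} = 8$
$-204514 - D{\left(a{\left(-20 \right)} \right)} = -204514 - 8 = -204522$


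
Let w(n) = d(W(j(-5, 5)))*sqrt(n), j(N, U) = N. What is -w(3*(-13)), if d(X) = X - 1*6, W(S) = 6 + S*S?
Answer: -25*I*sqrt(39) ≈ -156.13*I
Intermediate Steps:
W(S) = 6 + S**2
d(X) = -6 + X (d(X) = X - 6 = -6 + X)
w(n) = 25*sqrt(n) (w(n) = (-6 + (6 + (-5)**2))*sqrt(n) = (-6 + (6 + 25))*sqrt(n) = (-6 + 31)*sqrt(n) = 25*sqrt(n))
-w(3*(-13)) = -25*sqrt(3*(-13)) = -25*sqrt(-39) = -25*I*sqrt(39)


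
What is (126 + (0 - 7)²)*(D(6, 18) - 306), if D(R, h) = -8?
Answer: -54950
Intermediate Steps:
(126 + (0 - 7)²)*(D(6, 18) - 306) = (126 + (0 - 7)²)*(-8 - 306) = (126 + (-7)²)*(-314) = (126 + 49)*(-314) = 175*(-314) = -54950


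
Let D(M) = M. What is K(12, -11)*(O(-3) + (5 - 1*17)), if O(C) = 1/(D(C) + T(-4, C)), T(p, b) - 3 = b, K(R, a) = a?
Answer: 407/3 ≈ 135.67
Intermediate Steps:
T(p, b) = 3 + b
O(C) = 1/(3 + 2*C) (O(C) = 1/(C + (3 + C)) = 1/(3 + 2*C))
K(12, -11)*(O(-3) + (5 - 1*17)) = -11*(1/(3 + 2*(-3)) + (5 - 1*17)) = -11*(1/(3 - 6) + (5 - 17)) = -11*(1/(-3) - 12) = -11*(-⅓ - 12) = -11*(-37/3) = 407/3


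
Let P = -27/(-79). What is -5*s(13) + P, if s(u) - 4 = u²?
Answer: -68308/79 ≈ -864.66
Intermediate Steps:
P = 27/79 (P = -27*(-1/79) = 27/79 ≈ 0.34177)
s(u) = 4 + u²
-5*s(13) + P = -5*(4 + 13²) + 27/79 = -5*(4 + 169) + 27/79 = -5*173 + 27/79 = -865 + 27/79 = -68308/79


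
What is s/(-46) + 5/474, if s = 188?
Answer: -44441/10902 ≈ -4.0764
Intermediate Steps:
s/(-46) + 5/474 = 188/(-46) + 5/474 = 188*(-1/46) + 5*(1/474) = -94/23 + 5/474 = -44441/10902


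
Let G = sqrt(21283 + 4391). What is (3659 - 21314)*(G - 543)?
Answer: 9586665 - 17655*sqrt(25674) ≈ 6.7578e+6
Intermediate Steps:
G = sqrt(25674) ≈ 160.23
(3659 - 21314)*(G - 543) = (3659 - 21314)*(sqrt(25674) - 543) = -17655*(-543 + sqrt(25674)) = 9586665 - 17655*sqrt(25674)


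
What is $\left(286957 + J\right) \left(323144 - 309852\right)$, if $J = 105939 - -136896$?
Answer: $7041995264$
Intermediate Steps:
$J = 242835$ ($J = 105939 + 136896 = 242835$)
$\left(286957 + J\right) \left(323144 - 309852\right) = \left(286957 + 242835\right) \left(323144 - 309852\right) = 529792 \cdot 13292 = 7041995264$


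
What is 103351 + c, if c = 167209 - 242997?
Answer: 27563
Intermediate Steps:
c = -75788
103351 + c = 103351 - 75788 = 27563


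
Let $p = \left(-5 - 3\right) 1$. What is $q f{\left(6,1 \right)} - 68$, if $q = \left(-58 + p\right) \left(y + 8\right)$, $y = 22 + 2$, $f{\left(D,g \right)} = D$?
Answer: $-12740$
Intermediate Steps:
$y = 24$
$p = -8$ ($p = \left(-5 - 3\right) 1 = \left(-8\right) 1 = -8$)
$q = -2112$ ($q = \left(-58 - 8\right) \left(24 + 8\right) = \left(-66\right) 32 = -2112$)
$q f{\left(6,1 \right)} - 68 = \left(-2112\right) 6 - 68 = -12672 - 68 = -12740$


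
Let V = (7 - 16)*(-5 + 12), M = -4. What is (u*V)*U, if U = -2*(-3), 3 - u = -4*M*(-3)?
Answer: -19278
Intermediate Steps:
u = 51 (u = 3 - (-4*(-4))*(-3) = 3 - 16*(-3) = 3 - 1*(-48) = 3 + 48 = 51)
U = 6
V = -63 (V = -9*7 = -63)
(u*V)*U = (51*(-63))*6 = -3213*6 = -19278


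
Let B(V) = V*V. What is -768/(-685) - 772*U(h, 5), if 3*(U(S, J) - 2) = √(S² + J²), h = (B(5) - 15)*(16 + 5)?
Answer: -1056872/685 - 3860*√1765/3 ≈ -55598.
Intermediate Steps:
B(V) = V²
h = 210 (h = (5² - 15)*(16 + 5) = (25 - 15)*21 = 10*21 = 210)
U(S, J) = 2 + √(J² + S²)/3 (U(S, J) = 2 + √(S² + J²)/3 = 2 + √(J² + S²)/3)
-768/(-685) - 772*U(h, 5) = -768/(-685) - 772*(2 + √(5² + 210²)/3) = -768*(-1/685) - 772*(2 + √(25 + 44100)/3) = 768/685 - 772*(2 + √44125/3) = 768/685 - 772*(2 + (5*√1765)/3) = 768/685 - 772*(2 + 5*√1765/3) = 768/685 + (-1544 - 3860*√1765/3) = -1056872/685 - 3860*√1765/3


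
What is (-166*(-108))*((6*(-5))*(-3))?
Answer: 1613520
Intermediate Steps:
(-166*(-108))*((6*(-5))*(-3)) = 17928*(-30*(-3)) = 17928*90 = 1613520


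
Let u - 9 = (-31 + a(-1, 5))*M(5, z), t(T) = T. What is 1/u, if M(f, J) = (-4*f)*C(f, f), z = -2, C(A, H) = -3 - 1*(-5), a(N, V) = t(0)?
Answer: 1/1249 ≈ 0.00080064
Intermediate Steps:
a(N, V) = 0
C(A, H) = 2 (C(A, H) = -3 + 5 = 2)
M(f, J) = -8*f (M(f, J) = -4*f*2 = -8*f)
u = 1249 (u = 9 + (-31 + 0)*(-8*5) = 9 - 31*(-40) = 9 + 1240 = 1249)
1/u = 1/1249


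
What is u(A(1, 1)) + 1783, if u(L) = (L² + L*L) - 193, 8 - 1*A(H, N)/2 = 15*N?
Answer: 1982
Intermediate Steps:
A(H, N) = 16 - 30*N
u(L) = -193 + 2*L² (u(L) = (L² + L²) - 193 = 2*L² - 193 = -193 + 2*L²)
u(A(1, 1)) + 1783 = (-193 + 2*(16 - 30*1)²) + 1783 = (-193 + 2*(16 - 30)²) + 1783 = (-193 + 2*(-14)²) + 1783 = (-193 + 2*196) + 1783 = (-193 + 392) + 1783 = 199 + 1783 = 1982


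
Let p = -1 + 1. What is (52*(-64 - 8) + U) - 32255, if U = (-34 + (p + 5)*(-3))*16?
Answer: -36783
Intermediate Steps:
p = 0
U = -784 (U = (-34 + (0 + 5)*(-3))*16 = (-34 + 5*(-3))*16 = (-34 - 15)*16 = -49*16 = -784)
(52*(-64 - 8) + U) - 32255 = (52*(-64 - 8) - 784) - 32255 = (52*(-72) - 784) - 32255 = (-3744 - 784) - 32255 = -4528 - 32255 = -36783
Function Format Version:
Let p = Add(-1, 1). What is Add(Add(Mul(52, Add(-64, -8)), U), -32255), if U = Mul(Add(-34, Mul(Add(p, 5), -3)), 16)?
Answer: -36783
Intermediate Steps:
p = 0
U = -784 (U = Mul(Add(-34, Mul(Add(0, 5), -3)), 16) = Mul(Add(-34, Mul(5, -3)), 16) = Mul(Add(-34, -15), 16) = Mul(-49, 16) = -784)
Add(Add(Mul(52, Add(-64, -8)), U), -32255) = Add(Add(Mul(52, Add(-64, -8)), -784), -32255) = Add(Add(Mul(52, -72), -784), -32255) = Add(Add(-3744, -784), -32255) = Add(-4528, -32255) = -36783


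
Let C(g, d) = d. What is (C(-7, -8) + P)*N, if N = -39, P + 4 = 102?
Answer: -3510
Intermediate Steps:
P = 98 (P = -4 + 102 = 98)
(C(-7, -8) + P)*N = (-8 + 98)*(-39) = 90*(-39) = -3510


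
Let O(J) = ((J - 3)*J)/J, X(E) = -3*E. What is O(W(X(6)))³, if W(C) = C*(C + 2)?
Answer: 23149125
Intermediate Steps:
W(C) = C*(2 + C)
O(J) = -3 + J (O(J) = ((-3 + J)*J)/J = (J*(-3 + J))/J = -3 + J)
O(W(X(6)))³ = (-3 + (-3*6)*(2 - 3*6))³ = (-3 - 18*(2 - 18))³ = (-3 - 18*(-16))³ = (-3 + 288)³ = 285³ = 23149125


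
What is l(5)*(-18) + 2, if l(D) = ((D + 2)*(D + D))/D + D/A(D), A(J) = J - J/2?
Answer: -286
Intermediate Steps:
A(J) = J/2 (A(J) = J - J/2 = J/2)
l(D) = 6 + 2*D (l(D) = ((D + 2)*(D + D))/D + D/((D/2)) = ((2 + D)*(2*D))/D + D*(2/D) = (2*D*(2 + D))/D + 2 = (4 + 2*D) + 2 = 6 + 2*D)
l(5)*(-18) + 2 = (6 + 2*5)*(-18) + 2 = (6 + 10)*(-18) + 2 = 16*(-18) + 2 = -288 + 2 = -286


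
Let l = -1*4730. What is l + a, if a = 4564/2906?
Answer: -6870408/1453 ≈ -4728.4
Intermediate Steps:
l = -4730
a = 2282/1453 (a = 4564*(1/2906) = 2282/1453 ≈ 1.5705)
l + a = -4730 + 2282/1453 = -6870408/1453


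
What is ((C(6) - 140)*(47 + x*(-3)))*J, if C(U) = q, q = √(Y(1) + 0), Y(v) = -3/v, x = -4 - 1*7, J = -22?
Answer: 246400 - 1760*I*√3 ≈ 2.464e+5 - 3048.4*I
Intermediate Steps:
x = -11 (x = -4 - 7 = -11)
q = I*√3 (q = √(-3/1 + 0) = √(-3*1 + 0) = √(-3 + 0) = √(-3) = I*√3 ≈ 1.732*I)
C(U) = I*√3
((C(6) - 140)*(47 + x*(-3)))*J = ((I*√3 - 140)*(47 - 11*(-3)))*(-22) = ((-140 + I*√3)*(47 + 33))*(-22) = ((-140 + I*√3)*80)*(-22) = (-11200 + 80*I*√3)*(-22) = 246400 - 1760*I*√3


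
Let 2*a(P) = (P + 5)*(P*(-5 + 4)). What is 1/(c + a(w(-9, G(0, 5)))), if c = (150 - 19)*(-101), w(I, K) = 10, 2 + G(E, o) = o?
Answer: -1/13306 ≈ -7.5154e-5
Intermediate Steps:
G(E, o) = -2 + o
a(P) = -P*(5 + P)/2 (a(P) = ((P + 5)*(P*(-5 + 4)))/2 = ((5 + P)*(P*(-1)))/2 = ((5 + P)*(-P))/2 = (-P*(5 + P))/2 = -P*(5 + P)/2)
c = -13231 (c = 131*(-101) = -13231)
1/(c + a(w(-9, G(0, 5)))) = 1/(-13231 - 1/2*10*(5 + 10)) = 1/(-13231 - 1/2*10*15) = 1/(-13231 - 75) = 1/(-13306) = -1/13306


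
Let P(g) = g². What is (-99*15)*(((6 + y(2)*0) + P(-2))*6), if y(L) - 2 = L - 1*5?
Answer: -89100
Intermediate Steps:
y(L) = -3 + L (y(L) = 2 + (L - 1*5) = 2 + (L - 5) = 2 + (-5 + L) = -3 + L)
(-99*15)*(((6 + y(2)*0) + P(-2))*6) = (-99*15)*(((6 + (-3 + 2)*0) + (-2)²)*6) = -1485*((6 - 1*0) + 4)*6 = -1485*((6 + 0) + 4)*6 = -1485*(6 + 4)*6 = -14850*6 = -1485*60 = -89100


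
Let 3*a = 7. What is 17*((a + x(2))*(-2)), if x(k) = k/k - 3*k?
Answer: 272/3 ≈ 90.667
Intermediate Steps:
a = 7/3 (a = (⅓)*7 = 7/3 ≈ 2.3333)
x(k) = 1 - 3*k
17*((a + x(2))*(-2)) = 17*((7/3 + (1 - 3*2))*(-2)) = 17*((7/3 + (1 - 6))*(-2)) = 17*((7/3 - 5)*(-2)) = 17*(-8/3*(-2)) = 17*(16/3) = 272/3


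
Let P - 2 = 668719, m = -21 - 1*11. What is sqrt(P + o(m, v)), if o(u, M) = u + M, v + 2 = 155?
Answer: sqrt(668842) ≈ 817.83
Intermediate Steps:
v = 153 (v = -2 + 155 = 153)
m = -32 (m = -21 - 11 = -32)
o(u, M) = M + u
P = 668721 (P = 2 + 668719 = 668721)
sqrt(P + o(m, v)) = sqrt(668721 + (153 - 32)) = sqrt(668721 + 121) = sqrt(668842)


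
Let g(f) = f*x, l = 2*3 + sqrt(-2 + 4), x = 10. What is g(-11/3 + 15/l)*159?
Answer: -27560/17 - 11925*sqrt(2)/17 ≈ -2613.2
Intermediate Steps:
l = 6 + sqrt(2) ≈ 7.4142
g(f) = 10*f (g(f) = f*10 = 10*f)
g(-11/3 + 15/l)*159 = (10*(-11/3 + 15/(6 + sqrt(2))))*159 = (-110/3 + 150/(6 + sqrt(2)))*159 = -5830 + 23850/(6 + sqrt(2))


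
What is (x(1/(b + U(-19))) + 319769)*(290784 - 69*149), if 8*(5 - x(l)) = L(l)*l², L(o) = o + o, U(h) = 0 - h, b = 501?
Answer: 50448781621614823497/562432000 ≈ 8.9698e+10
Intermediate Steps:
U(h) = -h
L(o) = 2*o
x(l) = 5 - l³/4 (x(l) = 5 - 2*l*l²/8 = 5 - l³/4)
(x(1/(b + U(-19))) + 319769)*(290784 - 69*149) = ((5 - 1/(4*(501 - 1*(-19))³)) + 319769)*(290784 - 69*149) = ((5 - 1/(4*(501 + 19)³)) + 319769)*(290784 - 10281) = ((5 - (1/520)³/4) + 319769)*280503 = ((5 - ¼*1/140608000) + 319769)*280503 = ((5 - 1/562432000) + 319769)*280503 = (2812159999/562432000 + 319769)*280503 = (179851130367999/562432000)*280503 = 50448781621614823497/562432000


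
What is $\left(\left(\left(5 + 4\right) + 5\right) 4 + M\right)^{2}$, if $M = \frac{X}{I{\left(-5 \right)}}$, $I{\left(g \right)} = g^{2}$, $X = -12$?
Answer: $\frac{1926544}{625} \approx 3082.5$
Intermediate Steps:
$M = - \frac{12}{25}$ ($M = - \frac{12}{\left(-5\right)^{2}} = - \frac{12}{25} \approx -0.48$)
$\left(\left(\left(5 + 4\right) + 5\right) 4 + M\right)^{2} = \left(\left(\left(5 + 4\right) + 5\right) 4 - \frac{12}{25}\right)^{2} = \left(\left(9 + 5\right) 4 - \frac{12}{25}\right)^{2} = \left(14 \cdot 4 - \frac{12}{25}\right)^{2} = \left(56 - \frac{12}{25}\right)^{2} = \left(\frac{1388}{25}\right)^{2} = \frac{1926544}{625}$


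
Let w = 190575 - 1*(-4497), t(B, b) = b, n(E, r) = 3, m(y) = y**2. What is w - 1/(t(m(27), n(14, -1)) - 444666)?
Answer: 86741300737/444663 ≈ 1.9507e+5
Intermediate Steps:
w = 195072 (w = 190575 + 4497 = 195072)
w - 1/(t(m(27), n(14, -1)) - 444666) = 195072 - 1/(3 - 444666) = 195072 - 1/(-444663) = 195072 - 1*(-1/444663) = 195072 + 1/444663 = 86741300737/444663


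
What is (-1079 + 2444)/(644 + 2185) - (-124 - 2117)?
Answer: 2113718/943 ≈ 2241.5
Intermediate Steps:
(-1079 + 2444)/(644 + 2185) - (-124 - 2117) = 1365/2829 - 1*(-2241) = 1365*(1/2829) + 2241 = 455/943 + 2241 = 2113718/943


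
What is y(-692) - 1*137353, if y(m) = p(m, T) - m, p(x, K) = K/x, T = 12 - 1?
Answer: -94569423/692 ≈ -1.3666e+5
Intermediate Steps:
T = 11
y(m) = -m + 11/m (y(m) = 11/m - m = -m + 11/m)
y(-692) - 1*137353 = (-1*(-692) + 11/(-692)) - 1*137353 = (692 + 11*(-1/692)) - 137353 = (692 - 11/692) - 137353 = 478853/692 - 137353 = -94569423/692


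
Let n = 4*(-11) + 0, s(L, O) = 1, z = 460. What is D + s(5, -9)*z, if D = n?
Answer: 416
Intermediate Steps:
n = -44 (n = -44 + 0 = -44)
D = -44
D + s(5, -9)*z = -44 + 1*460 = -44 + 460 = 416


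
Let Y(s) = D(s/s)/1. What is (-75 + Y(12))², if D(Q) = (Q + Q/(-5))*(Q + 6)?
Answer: 120409/25 ≈ 4816.4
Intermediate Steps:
D(Q) = 4*Q*(6 + Q)/5 (D(Q) = (Q + Q*(-⅕))*(6 + Q) = (Q - Q/5)*(6 + Q) = (4*Q/5)*(6 + Q) = 4*Q*(6 + Q)/5)
Y(s) = 28/5 (Y(s) = (4*(s/s)*(6 + s/s)/5)/1 = ((⅘)*1*(6 + 1))*1 = ((⅘)*1*7)*1 = (28/5)*1 = 28/5)
(-75 + Y(12))² = (-75 + 28/5)² = (-347/5)² = 120409/25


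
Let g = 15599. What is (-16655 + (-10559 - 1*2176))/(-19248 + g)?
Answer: 29390/3649 ≈ 8.0543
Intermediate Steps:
(-16655 + (-10559 - 1*2176))/(-19248 + g) = (-16655 + (-10559 - 1*2176))/(-19248 + 15599) = (-16655 + (-10559 - 2176))/(-3649) = (-16655 - 12735)*(-1/3649) = -29390*(-1/3649) = 29390/3649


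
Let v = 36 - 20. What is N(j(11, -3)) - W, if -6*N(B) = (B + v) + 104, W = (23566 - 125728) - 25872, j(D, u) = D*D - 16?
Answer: 255993/2 ≈ 1.2800e+5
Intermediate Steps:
v = 16
j(D, u) = -16 + D**2 (j(D, u) = D**2 - 16 = -16 + D**2)
W = -128034 (W = -102162 - 25872 = -128034)
N(B) = -20 - B/6 (N(B) = -((B + 16) + 104)/6 = -((16 + B) + 104)/6 = -(120 + B)/6 = -20 - B/6)
N(j(11, -3)) - W = (-20 - (-16 + 11**2)/6) - 1*(-128034) = (-20 - (-16 + 121)/6) + 128034 = (-20 - 1/6*105) + 128034 = (-20 - 35/2) + 128034 = -75/2 + 128034 = 255993/2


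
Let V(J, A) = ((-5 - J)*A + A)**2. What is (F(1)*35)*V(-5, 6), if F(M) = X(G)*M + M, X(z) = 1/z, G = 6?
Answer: 1470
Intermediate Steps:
F(M) = 7*M/6 (F(M) = M/6 + M = 7*M/6)
V(J, A) = (A + A*(-5 - J))**2 (V(J, A) = (A*(-5 - J) + A)**2 = (A + A*(-5 - J))**2)
(F(1)*35)*V(-5, 6) = (((7/6)*1)*35)*(6**2*(4 - 5)**2) = ((7/6)*35)*(36*(-1)**2) = 245*(36*1)/6 = (245/6)*36 = 1470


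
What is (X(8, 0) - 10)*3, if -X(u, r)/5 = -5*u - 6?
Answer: 660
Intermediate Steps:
X(u, r) = 30 + 25*u (X(u, r) = -5*(-5*u - 6) = -5*(-6 - 5*u) = 30 + 25*u)
(X(8, 0) - 10)*3 = ((30 + 25*8) - 10)*3 = ((30 + 200) - 10)*3 = (230 - 10)*3 = 220*3 = 660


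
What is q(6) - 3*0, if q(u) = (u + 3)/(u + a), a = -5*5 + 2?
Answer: -9/17 ≈ -0.52941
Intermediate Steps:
a = -23 (a = -25 + 2 = -23)
q(u) = (3 + u)/(-23 + u) (q(u) = (u + 3)/(u - 23) = (3 + u)/(-23 + u))
q(6) - 3*0 = (3 + 6)/(-23 + 6) - 3*0 = 9/(-17) + 0 = -1/17*9 + 0 = -9/17 + 0 = -9/17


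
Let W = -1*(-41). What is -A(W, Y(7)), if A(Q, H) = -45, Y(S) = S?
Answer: 45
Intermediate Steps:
W = 41
-A(W, Y(7)) = -1*(-45) = 45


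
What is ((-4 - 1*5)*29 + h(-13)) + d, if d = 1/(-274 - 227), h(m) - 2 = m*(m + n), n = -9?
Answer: 13526/501 ≈ 26.998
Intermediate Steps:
h(m) = 2 + m*(-9 + m) (h(m) = 2 + m*(m - 9) = 2 + m*(-9 + m))
d = -1/501 (d = 1/(-501) = -1/501 ≈ -0.0019960)
((-4 - 1*5)*29 + h(-13)) + d = ((-4 - 1*5)*29 + (2 + (-13)² - 9*(-13))) - 1/501 = ((-4 - 5)*29 + (2 + 169 + 117)) - 1/501 = (-9*29 + 288) - 1/501 = (-261 + 288) - 1/501 = 27 - 1/501 = 13526/501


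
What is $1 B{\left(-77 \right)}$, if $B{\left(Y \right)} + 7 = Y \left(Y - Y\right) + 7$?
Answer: $0$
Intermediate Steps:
$B{\left(Y \right)} = 0$ ($B{\left(Y \right)} = -7 + \left(Y \left(Y - Y\right) + 7\right) = -7 + \left(Y 0 + 7\right) = -7 + \left(0 + 7\right) = -7 + 7 = 0$)
$1 B{\left(-77 \right)} = 1 \cdot 0 = 0$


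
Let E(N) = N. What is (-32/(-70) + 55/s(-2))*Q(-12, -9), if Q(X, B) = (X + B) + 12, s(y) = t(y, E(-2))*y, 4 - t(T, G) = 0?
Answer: 16173/280 ≈ 57.761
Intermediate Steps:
t(T, G) = 4 (t(T, G) = 4 - 1*0 = 4 + 0 = 4)
s(y) = 4*y
Q(X, B) = 12 + B + X (Q(X, B) = (B + X) + 12 = 12 + B + X)
(-32/(-70) + 55/s(-2))*Q(-12, -9) = (-32/(-70) + 55/((4*(-2))))*(12 - 9 - 12) = (-32*(-1/70) + 55/(-8))*(-9) = (16/35 + 55*(-⅛))*(-9) = (16/35 - 55/8)*(-9) = -1797/280*(-9) = 16173/280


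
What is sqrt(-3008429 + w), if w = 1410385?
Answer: 2*I*sqrt(399511) ≈ 1264.1*I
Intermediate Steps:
sqrt(-3008429 + w) = sqrt(-3008429 + 1410385) = sqrt(-1598044) = 2*I*sqrt(399511)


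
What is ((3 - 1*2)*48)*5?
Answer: 240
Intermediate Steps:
((3 - 1*2)*48)*5 = ((3 - 2)*48)*5 = (1*48)*5 = 48*5 = 240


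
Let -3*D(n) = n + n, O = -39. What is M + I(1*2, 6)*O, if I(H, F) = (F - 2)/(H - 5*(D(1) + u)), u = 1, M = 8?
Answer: -460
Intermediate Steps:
D(n) = -2*n/3 (D(n) = -(n + n)/3 = -2*n/3)
I(H, F) = (-2 + F)/(-5/3 + H) (I(H, F) = (F - 2)/(H - 5*(-2/3*1 + 1)) = (-2 + F)/(H - 5*(-2/3 + 1)) = (-2 + F)/(H - 5*1/3) = (-2 + F)/(H - 5/3) = (-2 + F)/(-5/3 + H))
M + I(1*2, 6)*O = 8 + (3*(-2 + 6)/(-5 + 3*(1*2)))*(-39) = 8 + (3*4/(-5 + 3*2))*(-39) = 8 + (3*4/(-5 + 6))*(-39) = 8 + (3*4/1)*(-39) = 8 + (3*1*4)*(-39) = 8 + 12*(-39) = 8 - 468 = -460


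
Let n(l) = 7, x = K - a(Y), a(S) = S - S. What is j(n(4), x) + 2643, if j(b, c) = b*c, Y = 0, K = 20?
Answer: 2783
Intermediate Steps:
a(S) = 0
x = 20 (x = 20 - 1*0 = 20 + 0 = 20)
j(n(4), x) + 2643 = 7*20 + 2643 = 140 + 2643 = 2783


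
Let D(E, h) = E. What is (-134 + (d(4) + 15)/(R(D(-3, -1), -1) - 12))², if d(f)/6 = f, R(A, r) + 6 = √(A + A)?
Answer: (218956*√6 + 1966555*I)/(2*(6*√6 + 53*I)) ≈ 18531.0 + 78.814*I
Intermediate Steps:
R(A, r) = -6 + √2*√A (R(A, r) = -6 + √(A + A) = -6 + √(2*A) = -6 + √2*√A)
d(f) = 6*f
(-134 + (d(4) + 15)/(R(D(-3, -1), -1) - 12))² = (-134 + (6*4 + 15)/((-6 + √2*√(-3)) - 12))² = (-134 + (24 + 15)/((-6 + √2*(I*√3)) - 12))² = (-134 + 39/((-6 + I*√6) - 12))² = (-134 + 39/(-18 + I*√6))²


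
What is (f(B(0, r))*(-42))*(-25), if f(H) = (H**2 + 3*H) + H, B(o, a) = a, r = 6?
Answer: 63000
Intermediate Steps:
f(H) = H**2 + 4*H
(f(B(0, r))*(-42))*(-25) = ((6*(4 + 6))*(-42))*(-25) = ((6*10)*(-42))*(-25) = (60*(-42))*(-25) = -2520*(-25) = 63000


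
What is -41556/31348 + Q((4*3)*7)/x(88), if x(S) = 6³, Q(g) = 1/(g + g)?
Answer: -376988195/284389056 ≈ -1.3256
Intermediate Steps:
Q(g) = 1/(2*g)
x(S) = 216
-41556/31348 + Q((4*3)*7)/x(88) = -41556/31348 + (1/(2*(((4*3)*7))))/216 = -41556*1/31348 + (1/(2*((12*7))))*(1/216) = -10389/7837 + ((½)/84)*(1/216) = -10389/7837 + ((½)*(1/84))*(1/216) = -10389/7837 + (1/168)*(1/216) = -10389/7837 + 1/36288 = -376988195/284389056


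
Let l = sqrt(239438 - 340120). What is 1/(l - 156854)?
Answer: -78427/12301638999 - I*sqrt(100682)/24603277998 ≈ -6.3753e-6 - 1.2897e-8*I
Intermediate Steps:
l = I*sqrt(100682) (l = sqrt(-100682) = I*sqrt(100682) ≈ 317.3*I)
1/(l - 156854) = 1/(I*sqrt(100682) - 156854) = 1/(-156854 + I*sqrt(100682))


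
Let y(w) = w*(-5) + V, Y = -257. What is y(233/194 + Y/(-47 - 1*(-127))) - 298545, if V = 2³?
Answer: -463313815/1552 ≈ -2.9853e+5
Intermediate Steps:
V = 8
y(w) = 8 - 5*w (y(w) = w*(-5) + 8 = -5*w + 8 = 8 - 5*w)
y(233/194 + Y/(-47 - 1*(-127))) - 298545 = (8 - 5*(233/194 - 257/(-47 - 1*(-127)))) - 298545 = (8 - 5*(233*(1/194) - 257/(-47 + 127))) - 298545 = (8 - 5*(233/194 - 257/80)) - 298545 = (8 - 5*(-15609/7760)) - 298545 = (8 + 15609/1552) - 298545 = 28025/1552 - 298545 = -463313815/1552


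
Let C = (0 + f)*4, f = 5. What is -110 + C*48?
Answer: 850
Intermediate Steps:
C = 20 (C = (0 + 5)*4 = 5*4 = 20)
-110 + C*48 = -110 + 20*48 = -110 + 960 = 850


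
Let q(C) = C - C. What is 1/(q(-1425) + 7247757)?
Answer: 1/7247757 ≈ 1.3797e-7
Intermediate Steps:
q(C) = 0
1/(q(-1425) + 7247757) = 1/(0 + 7247757) = 1/7247757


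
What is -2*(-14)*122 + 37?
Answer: 3453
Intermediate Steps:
-2*(-14)*122 + 37 = 28*122 + 37 = 3416 + 37 = 3453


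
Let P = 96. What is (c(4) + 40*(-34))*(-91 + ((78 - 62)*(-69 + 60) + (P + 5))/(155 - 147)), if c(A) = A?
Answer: 261369/2 ≈ 1.3068e+5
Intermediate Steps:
(c(4) + 40*(-34))*(-91 + ((78 - 62)*(-69 + 60) + (P + 5))/(155 - 147)) = (4 + 40*(-34))*(-91 + ((78 - 62)*(-69 + 60) + (96 + 5))/(155 - 147)) = (4 - 1360)*(-91 + (16*(-9) + 101)/8) = -1356*(-91 + (-144 + 101)*(1/8)) = -1356*(-91 - 43*1/8) = -1356*(-91 - 43/8) = -1356*(-771/8) = 261369/2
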